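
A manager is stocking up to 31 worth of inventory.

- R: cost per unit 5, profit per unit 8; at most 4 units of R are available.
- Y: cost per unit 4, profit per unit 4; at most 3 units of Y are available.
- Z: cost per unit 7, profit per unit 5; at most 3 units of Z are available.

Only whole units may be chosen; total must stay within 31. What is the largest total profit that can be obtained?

R has the best ratio (8/5); taking only R gives at most 4×8 = 32 (stopped by the supply cap of 4).
Mixing does better — 4×R, 1×Y, and 1×Z: cost 31 ≤ 31, profit 4·8 + 1·4 + 1·5 = 41.

41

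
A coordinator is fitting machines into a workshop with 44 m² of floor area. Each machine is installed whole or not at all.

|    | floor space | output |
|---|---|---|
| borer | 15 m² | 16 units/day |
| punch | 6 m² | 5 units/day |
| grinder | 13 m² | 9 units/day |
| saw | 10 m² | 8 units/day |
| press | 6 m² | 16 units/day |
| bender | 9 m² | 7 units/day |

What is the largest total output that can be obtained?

49

borer + grinder + press + bender: floor space 15 + 13 + 6 + 9 = 43 ≤ 44, output 16 + 9 + 16 + 7 = 48.
borer + grinder + saw + press: floor space 15 + 13 + 10 + 6 = 44 ≤ 44, output 16 + 9 + 8 + 16 = 49.
borer + saw + press + bender: floor space 15 + 10 + 6 + 9 = 40 ≤ 44, output 16 + 8 + 16 + 7 = 47.
Best is borer, grinder, saw, and press with total output 49.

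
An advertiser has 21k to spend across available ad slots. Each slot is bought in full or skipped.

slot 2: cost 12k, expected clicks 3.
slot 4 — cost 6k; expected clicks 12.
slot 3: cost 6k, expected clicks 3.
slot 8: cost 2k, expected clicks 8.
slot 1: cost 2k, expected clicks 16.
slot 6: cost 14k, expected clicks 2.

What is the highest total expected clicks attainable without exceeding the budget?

39

Treat it as a binary knapsack problem.
Allowing fractional choices, the relaxed optimum would be about 40.2, but ad slots are indivisible.
slot 4 + slot 8 + slot 1: cost 6 + 2 + 2 = 10 ≤ 21, expected clicks 12 + 8 + 16 = 36.
slot 4 + slot 3 + slot 1: cost 6 + 6 + 2 = 14 ≤ 21, expected clicks 12 + 3 + 16 = 31.
slot 4 + slot 3 + slot 8 + slot 1: cost 6 + 6 + 2 + 2 = 16 ≤ 21, expected clicks 12 + 3 + 8 + 16 = 39.
Best is slot 4, slot 3, slot 8, and slot 1 with total expected clicks 39.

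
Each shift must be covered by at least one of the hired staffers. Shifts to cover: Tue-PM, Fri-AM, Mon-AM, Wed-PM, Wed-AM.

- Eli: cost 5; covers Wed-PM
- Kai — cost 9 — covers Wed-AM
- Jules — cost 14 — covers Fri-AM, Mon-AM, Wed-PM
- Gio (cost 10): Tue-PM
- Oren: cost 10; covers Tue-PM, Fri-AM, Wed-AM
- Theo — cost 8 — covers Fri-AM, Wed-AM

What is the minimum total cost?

24

The greedy cost-per-new-shift heuristic would pick Oren, Eli, and Jules for 29, but a cheaper cover exists.
Choose Jules and Oren: together they cover Tue-PM, Fri-AM, Mon-AM, Wed-PM, Wed-AM — every shift.
Total cost: 14 + 10 = 24.
No cover costs less than 24.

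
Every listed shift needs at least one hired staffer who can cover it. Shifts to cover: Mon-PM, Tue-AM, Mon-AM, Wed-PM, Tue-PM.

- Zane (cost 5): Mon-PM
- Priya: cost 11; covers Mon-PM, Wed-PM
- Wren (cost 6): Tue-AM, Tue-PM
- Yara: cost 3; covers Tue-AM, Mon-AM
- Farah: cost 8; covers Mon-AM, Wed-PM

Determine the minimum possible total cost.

The greedy cost-per-new-shift heuristic would pick Yara, Zane, Wren, and Farah for 22, but a cheaper cover exists.
Choose Zane, Wren, and Farah: together they cover Mon-PM, Tue-AM, Mon-AM, Wed-PM, Tue-PM — every shift.
Total cost: 5 + 6 + 8 = 19.
No cover costs less than 19.

19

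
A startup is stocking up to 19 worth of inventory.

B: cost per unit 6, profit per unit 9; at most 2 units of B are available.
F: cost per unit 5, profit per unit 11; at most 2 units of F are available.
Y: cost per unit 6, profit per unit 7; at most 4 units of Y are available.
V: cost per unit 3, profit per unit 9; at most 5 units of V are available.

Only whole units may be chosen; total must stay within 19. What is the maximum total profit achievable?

2×F and 3×V: cost 19 ≤ 19, profit 2·11 + 3·9 = 49.
1×F and 4×V: cost 17 ≤ 19, profit 1·11 + 4·9 = 47.
Best is 49.

49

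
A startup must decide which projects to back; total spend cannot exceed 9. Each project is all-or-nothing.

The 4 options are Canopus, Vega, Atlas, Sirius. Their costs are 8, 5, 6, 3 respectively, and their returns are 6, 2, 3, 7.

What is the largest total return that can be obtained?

Allowing fractional choices, the relaxed optimum would be about 11.5, but projects are indivisible.
Atlas + Sirius: cost 6 + 3 = 9 ≤ 9, return 3 + 7 = 10.
Vega + Sirius: cost 5 + 3 = 8 ≤ 9, return 2 + 7 = 9.
Sirius: cost 3 ≤ 9, return 7.
Best is Atlas and Sirius with total return 10.

10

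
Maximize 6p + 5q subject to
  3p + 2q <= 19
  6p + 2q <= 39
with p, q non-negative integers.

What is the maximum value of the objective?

(p,q)=(1,8): 3·1+2·8=19≤19, 6·1+2·8=22≤39, objective 46.
(p,q)=(0,9): 3·0+2·9=18≤19, 6·0+2·9=18≤39, objective 45.
(p,q)=(1,7): 3·1+2·7=17≤19, 6·1+2·7=20≤39, objective 41.
The best lattice point is (1,8), giving 46.

46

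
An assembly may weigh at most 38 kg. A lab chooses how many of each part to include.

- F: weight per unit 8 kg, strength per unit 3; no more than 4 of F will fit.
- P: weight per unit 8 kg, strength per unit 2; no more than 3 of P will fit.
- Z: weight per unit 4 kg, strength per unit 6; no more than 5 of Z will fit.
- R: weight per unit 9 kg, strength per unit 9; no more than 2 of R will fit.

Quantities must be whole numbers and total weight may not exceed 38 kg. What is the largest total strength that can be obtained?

48

This is a bounded integer knapsack.
Z has the best ratio (6/4); taking only Z gives at most 5×6 = 30 (stopped by the supply cap of 5).
Mixing does better — 5×Z and 2×R: weight 38 ≤ 38, strength 5·6 + 2·9 = 48.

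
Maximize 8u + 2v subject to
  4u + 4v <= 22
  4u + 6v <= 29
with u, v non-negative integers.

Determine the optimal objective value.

40

The continuous relaxation peaks at (5.5, 0) with value 44.00; rounding to a feasible lattice point costs some objective.
(u,v)=(5,0): 4·5+4·0=20≤22, 4·5+6·0=20≤29, objective 40.
(u,v)=(4,1): 4·4+4·1=20≤22, 4·4+6·1=22≤29, objective 34.
The best lattice point is (5,0), giving 40.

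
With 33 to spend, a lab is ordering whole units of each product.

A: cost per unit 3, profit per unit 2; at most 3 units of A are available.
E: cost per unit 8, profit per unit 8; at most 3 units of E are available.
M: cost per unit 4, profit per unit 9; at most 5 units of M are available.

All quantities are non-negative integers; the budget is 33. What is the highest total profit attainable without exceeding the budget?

55

Take 1×A, 1×E, and 5×M: cost 31 ≤ 33, profit 1·2 + 1·8 + 5·9 = 55.
M has the best ratio (9/4) and is taken to its limit of 5; remaining capacity is filled optimally with the others.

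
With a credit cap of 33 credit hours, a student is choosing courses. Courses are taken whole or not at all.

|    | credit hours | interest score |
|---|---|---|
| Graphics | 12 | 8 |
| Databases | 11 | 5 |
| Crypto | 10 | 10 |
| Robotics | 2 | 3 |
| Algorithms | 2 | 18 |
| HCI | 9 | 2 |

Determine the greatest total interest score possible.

Graphics + Crypto + Algorithms + HCI: credit hours 12 + 10 + 2 + 9 = 33 ≤ 33, interest score 8 + 10 + 18 + 2 = 38.
Graphics + Crypto + Robotics + Algorithms: credit hours 12 + 10 + 2 + 2 = 26 ≤ 33, interest score 8 + 10 + 3 + 18 = 39.
Best is Graphics, Crypto, Robotics, and Algorithms with total interest score 39.

39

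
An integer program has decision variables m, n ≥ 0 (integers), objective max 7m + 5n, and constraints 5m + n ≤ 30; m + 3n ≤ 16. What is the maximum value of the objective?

The continuous relaxation peaks at (5.29, 3.57) with value 54.86; rounding to a feasible lattice point costs some objective.
(m,n)=(5,3): 5·5+1·3=28≤30, 1·5+3·3=14≤16, objective 50.
(m,n)=(4,4): 5·4+1·4=24≤30, 1·4+3·4=16≤16, objective 48.
(m,n)=(5,2): 5·5+1·2=27≤30, 1·5+3·2=11≤16, objective 45.
The best lattice point is (5,3), giving 50.

50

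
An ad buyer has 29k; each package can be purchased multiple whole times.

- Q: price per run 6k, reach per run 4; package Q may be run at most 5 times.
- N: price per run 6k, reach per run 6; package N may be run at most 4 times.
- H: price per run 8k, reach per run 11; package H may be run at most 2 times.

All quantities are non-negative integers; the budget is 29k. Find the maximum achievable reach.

34

H has the best ratio (11/8); taking only H gives at most 2×11 = 22 (stopped by the supply cap of 2).
Mixing does better — 2×N and 2×H: price 28 ≤ 29, reach 2·6 + 2·11 = 34.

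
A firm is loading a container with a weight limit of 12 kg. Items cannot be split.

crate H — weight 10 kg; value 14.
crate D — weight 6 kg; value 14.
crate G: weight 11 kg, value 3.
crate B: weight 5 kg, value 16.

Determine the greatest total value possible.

30

Allowing fractional choices, the relaxed optimum would be about 31.4, but items are indivisible.
crate D: weight 6 ≤ 12, value 14.
crate B: weight 5 ≤ 12, value 16.
crate D + crate B: weight 6 + 5 = 11 ≤ 12, value 14 + 16 = 30.
Best is crate D and crate B with total value 30.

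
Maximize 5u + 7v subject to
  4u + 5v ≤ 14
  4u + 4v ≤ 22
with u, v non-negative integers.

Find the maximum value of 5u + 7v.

19

The continuous relaxation peaks at (0, 2.8) with value 19.60; rounding to a feasible lattice point costs some objective.
(u,v)=(1,2): 4·1+5·2=14≤14, 4·1+4·2=12≤22, objective 19.
(u,v)=(2,1): 4·2+5·1=13≤14, 4·2+4·1=12≤22, objective 17.
(u,v)=(0,2): 4·0+5·2=10≤14, 4·0+4·2=8≤22, objective 14.
No feasible integer point exceeds 19.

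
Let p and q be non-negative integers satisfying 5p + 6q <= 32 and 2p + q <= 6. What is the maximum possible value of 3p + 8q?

40

Relaxing integrality, the LP optimum is 42.67 at (p,q) = (0, 5.33), which is not an integer point.
(p,q)=(0,5): 5·0+6·5=30≤32, 2·0+1·5=5≤6, objective 40.
(p,q)=(1,4): 5·1+6·4=29≤32, 2·1+1·4=6≤6, objective 35.
The best lattice point is (0,5), giving 40.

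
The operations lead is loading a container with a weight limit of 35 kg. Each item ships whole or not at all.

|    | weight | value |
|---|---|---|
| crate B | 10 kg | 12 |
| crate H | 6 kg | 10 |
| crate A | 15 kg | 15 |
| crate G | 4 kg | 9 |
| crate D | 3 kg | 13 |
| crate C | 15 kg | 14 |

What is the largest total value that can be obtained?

50

crate B + crate A + crate G + crate D: weight 10 + 15 + 4 + 3 = 32 ≤ 35, value 12 + 15 + 9 + 13 = 49.
crate B + crate H + crate A + crate D: weight 10 + 6 + 15 + 3 = 34 ≤ 35, value 12 + 10 + 15 + 13 = 50.
Best is crate B, crate H, crate A, and crate D with total value 50.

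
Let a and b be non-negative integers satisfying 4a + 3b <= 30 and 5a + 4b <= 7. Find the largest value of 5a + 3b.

(a,b)=(1,0): 4·1+3·0=4≤30, 5·1+4·0=5≤7, objective 5.
(a,b)=(0,1): 4·0+3·1=3≤30, 5·0+4·1=4≤7, objective 3.
(a,b)=(0,0): 4·0+3·0=0≤30, 5·0+4·0=0≤7, objective 0.
Maximum is 5 at (a,b)=(1,0).

5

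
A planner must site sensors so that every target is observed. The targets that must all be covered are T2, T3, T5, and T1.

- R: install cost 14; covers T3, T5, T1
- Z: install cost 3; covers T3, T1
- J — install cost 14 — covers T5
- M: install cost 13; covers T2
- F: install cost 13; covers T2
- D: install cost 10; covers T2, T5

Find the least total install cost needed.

13

Choose Z and D: together they cover T2, T3, T5, T1 — every target.
Total install cost: 3 + 10 = 13.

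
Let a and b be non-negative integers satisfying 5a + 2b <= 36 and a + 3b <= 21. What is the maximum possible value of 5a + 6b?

55

The continuous relaxation peaks at (5.08, 5.31) with value 57.23; rounding to a feasible lattice point costs some objective.
(a,b)=(5,5) is feasible, giving 55.
(a,b)=(4,5) is feasible, giving 50.
(a,b)=(5,4) is feasible, giving 49.
(a,b)=(4,4) is feasible, giving 44.
The best lattice point is (5,5), giving 55.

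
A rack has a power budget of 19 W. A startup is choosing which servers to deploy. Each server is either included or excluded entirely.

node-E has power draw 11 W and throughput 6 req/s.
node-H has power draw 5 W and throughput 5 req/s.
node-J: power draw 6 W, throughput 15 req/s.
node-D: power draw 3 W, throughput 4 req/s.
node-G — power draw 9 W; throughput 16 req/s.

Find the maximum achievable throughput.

35

This is a 0-1 knapsack instance.
node-H + node-D + node-G: power draw 5 + 3 + 9 = 17 ≤ 19, throughput 5 + 4 + 16 = 25.
node-J + node-G: power draw 6 + 9 = 15 ≤ 19, throughput 15 + 16 = 31.
node-J + node-D + node-G: power draw 6 + 3 + 9 = 18 ≤ 19, throughput 15 + 4 + 16 = 35.
Best is node-J, node-D, and node-G with total throughput 35.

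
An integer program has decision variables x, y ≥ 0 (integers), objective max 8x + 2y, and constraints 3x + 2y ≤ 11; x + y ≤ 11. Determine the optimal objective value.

26

Relaxing integrality, the LP optimum is 29.33 at (x,y) = (3.67, 0), which is not an integer point.
(x,y)=(3,1): 3·3+2·1=11≤11, 1·3+1·1=4≤11, objective 26.
(x,y)=(3,0): 3·3+2·0=9≤11, 1·3+1·0=3≤11, objective 24.
No feasible integer point exceeds 26.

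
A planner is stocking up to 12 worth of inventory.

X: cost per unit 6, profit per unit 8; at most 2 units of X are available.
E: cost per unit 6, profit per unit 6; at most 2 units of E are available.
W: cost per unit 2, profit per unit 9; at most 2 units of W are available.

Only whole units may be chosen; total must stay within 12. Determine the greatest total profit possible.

W has the best ratio (9/2); taking only W gives at most 2×9 = 18 (stopped by the supply cap of 2).
Mixing does better — 1×X and 2×W: cost 10 ≤ 12, profit 1·8 + 2·9 = 26.

26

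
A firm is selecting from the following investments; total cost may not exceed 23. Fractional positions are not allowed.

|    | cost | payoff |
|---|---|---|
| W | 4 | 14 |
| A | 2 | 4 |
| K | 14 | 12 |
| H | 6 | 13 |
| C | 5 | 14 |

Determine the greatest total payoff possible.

Take W, A, H, and C: cost 4 + 2 + 6 + 5 = 17 ≤ 23, payoff 14 + 4 + 13 + 14 = 45.
No other feasible combination does better.

45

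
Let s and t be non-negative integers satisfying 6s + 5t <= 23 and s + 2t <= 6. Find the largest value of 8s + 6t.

30

Relaxing integrality, the LP optimum is 30.67 at (s,t) = (3.83, 0), which is not an integer point.
(s,t)=(3,1): 6·3+5·1=23≤23, 1·3+2·1=5≤6, objective 30.
(s,t)=(2,2): 6·2+5·2=22≤23, 1·2+2·2=6≤6, objective 28.
Maximum is 30 at (s,t)=(3,1).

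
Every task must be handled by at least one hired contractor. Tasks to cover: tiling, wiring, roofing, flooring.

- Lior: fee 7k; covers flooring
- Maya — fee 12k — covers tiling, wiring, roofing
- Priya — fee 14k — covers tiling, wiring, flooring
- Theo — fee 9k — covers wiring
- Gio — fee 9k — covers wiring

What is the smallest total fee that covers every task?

19

This is a weighted set-cover instance.
Choose Lior and Maya: together they cover tiling, wiring, roofing, flooring — every task.
Total fee: 7 + 12 = 19.
No cover costs less than 19.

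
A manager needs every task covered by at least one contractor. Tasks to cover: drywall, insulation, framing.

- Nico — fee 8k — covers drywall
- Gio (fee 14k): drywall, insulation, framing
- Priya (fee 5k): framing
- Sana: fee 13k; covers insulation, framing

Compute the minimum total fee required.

Gio alone covers drywall, insulation, framing — every task.
Total fee: 14.

14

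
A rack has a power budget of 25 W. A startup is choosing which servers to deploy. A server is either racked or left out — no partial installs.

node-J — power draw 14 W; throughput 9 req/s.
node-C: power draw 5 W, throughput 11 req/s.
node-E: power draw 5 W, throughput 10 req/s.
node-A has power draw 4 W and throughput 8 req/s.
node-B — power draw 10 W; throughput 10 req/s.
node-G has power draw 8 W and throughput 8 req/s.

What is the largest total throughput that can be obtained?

node-C + node-E + node-A + node-G: power draw 5 + 5 + 4 + 8 = 22 ≤ 25, throughput 11 + 10 + 8 + 8 = 37.
node-C + node-E + node-A + node-B: power draw 5 + 5 + 4 + 10 = 24 ≤ 25, throughput 11 + 10 + 8 + 10 = 39.
Best is node-C, node-E, node-A, and node-B with total throughput 39.

39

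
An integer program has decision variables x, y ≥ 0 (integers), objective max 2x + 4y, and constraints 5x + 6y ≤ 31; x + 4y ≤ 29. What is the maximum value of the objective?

20

The continuous relaxation peaks at (0, 5.17) with value 20.67; rounding to a feasible lattice point costs some objective.
(x,y)=(0,5): 5·0+6·5=30≤31, 1·0+4·5=20≤29, objective 20.
(x,y)=(1,4): 5·1+6·4=29≤31, 1·1+4·4=17≤29, objective 18.
(x,y)=(0,4): 5·0+6·4=24≤31, 1·0+4·4=16≤29, objective 16.
Maximum is 20 at (x,y)=(0,5).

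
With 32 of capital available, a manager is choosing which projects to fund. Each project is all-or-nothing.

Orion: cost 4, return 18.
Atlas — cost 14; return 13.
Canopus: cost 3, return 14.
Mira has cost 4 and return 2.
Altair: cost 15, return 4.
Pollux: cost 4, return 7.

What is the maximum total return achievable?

Allowing fractional choices, the relaxed optimum would be about 54.8, but projects are indivisible.
Orion + Atlas + Canopus + Mira: cost 4 + 14 + 3 + 4 = 25 ≤ 32, return 18 + 13 + 14 + 2 = 47.
Orion + Atlas + Canopus + Mira + Pollux: cost 4 + 14 + 3 + 4 + 4 = 29 ≤ 32, return 18 + 13 + 14 + 2 + 7 = 54.
Orion + Atlas + Canopus + Pollux: cost 4 + 14 + 3 + 4 = 25 ≤ 32, return 18 + 13 + 14 + 7 = 52.
Best is Orion, Atlas, Canopus, Mira, and Pollux with total return 54.

54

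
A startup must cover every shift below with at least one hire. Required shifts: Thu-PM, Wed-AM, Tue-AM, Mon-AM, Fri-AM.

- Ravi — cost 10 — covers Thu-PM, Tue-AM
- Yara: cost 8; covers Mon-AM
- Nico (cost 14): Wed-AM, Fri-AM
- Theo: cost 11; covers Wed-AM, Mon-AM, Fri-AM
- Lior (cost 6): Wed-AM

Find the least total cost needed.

Choose Ravi and Theo: together they cover Thu-PM, Wed-AM, Tue-AM, Mon-AM, Fri-AM — every shift.
Total cost: 10 + 11 = 21.
No cover costs less than 21.

21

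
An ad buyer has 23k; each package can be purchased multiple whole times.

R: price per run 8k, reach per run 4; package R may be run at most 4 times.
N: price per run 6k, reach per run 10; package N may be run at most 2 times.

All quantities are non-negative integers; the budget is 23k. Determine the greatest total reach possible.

24

N has the best ratio (10/6); taking only N gives at most 2×10 = 20 (stopped by the supply cap of 2).
Mixing does better — 1×R and 2×N: price 20 ≤ 23, reach 1·4 + 2·10 = 24.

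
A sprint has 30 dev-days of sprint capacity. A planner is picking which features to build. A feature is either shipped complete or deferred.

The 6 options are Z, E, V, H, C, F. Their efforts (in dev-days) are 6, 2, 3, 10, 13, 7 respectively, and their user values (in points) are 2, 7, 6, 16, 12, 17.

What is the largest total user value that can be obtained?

Allowing fractional choices, the relaxed optimum would be about 53.4, but features are indivisible.
E + V + H + F: effort 2 + 3 + 10 + 7 = 22 ≤ 30, user value 7 + 6 + 16 + 17 = 46.
Z + E + V + H + F: effort 6 + 2 + 3 + 10 + 7 = 28 ≤ 30, user value 2 + 7 + 6 + 16 + 17 = 48.
Best is Z, E, V, H, and F with total user value 48.

48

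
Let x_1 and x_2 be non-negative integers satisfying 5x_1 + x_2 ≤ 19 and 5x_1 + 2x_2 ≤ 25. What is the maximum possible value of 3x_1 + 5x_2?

60

The continuous relaxation peaks at (0, 12.5) with value 62.50; rounding to a feasible lattice point costs some objective.
(x_1,x_2)=(0,12): 5·0+1·12=12≤19, 5·0+2·12=24≤25, objective 60.
(x_1,x_2)=(0,11): 5·0+1·11=11≤19, 5·0+2·11=22≤25, objective 55.
The best lattice point is (0,12), giving 60.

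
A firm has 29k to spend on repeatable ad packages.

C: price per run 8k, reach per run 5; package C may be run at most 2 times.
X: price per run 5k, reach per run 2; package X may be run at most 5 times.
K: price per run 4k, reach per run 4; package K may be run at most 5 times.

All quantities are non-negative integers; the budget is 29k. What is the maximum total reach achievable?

K has the best ratio (4/4); taking only K gives at most 5×4 = 20 (stopped by the supply cap of 5).
Mixing does better — 1×C and 5×K: price 28 ≤ 29, reach 1·5 + 5·4 = 25.

25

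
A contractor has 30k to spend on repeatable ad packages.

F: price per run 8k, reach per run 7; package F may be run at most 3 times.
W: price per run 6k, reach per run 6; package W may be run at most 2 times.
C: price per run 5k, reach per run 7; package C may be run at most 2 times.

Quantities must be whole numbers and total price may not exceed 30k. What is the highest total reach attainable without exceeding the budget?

33

Take 1×F, 2×W, and 2×C: price 30 ≤ 30, reach 1·7 + 2·6 + 2·7 = 33.
C has the best ratio (7/5) and is taken to its limit of 2; remaining capacity is filled optimally with the others.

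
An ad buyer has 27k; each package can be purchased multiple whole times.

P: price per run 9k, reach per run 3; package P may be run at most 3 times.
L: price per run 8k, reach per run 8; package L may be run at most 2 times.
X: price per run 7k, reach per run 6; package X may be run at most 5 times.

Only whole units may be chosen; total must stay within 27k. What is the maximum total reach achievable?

22

Take 2×L and 1×X: price 23 ≤ 27, reach 2·8 + 1·6 = 22.
L has the best ratio (8/8) and is taken to its limit of 2; remaining capacity is filled optimally with the others.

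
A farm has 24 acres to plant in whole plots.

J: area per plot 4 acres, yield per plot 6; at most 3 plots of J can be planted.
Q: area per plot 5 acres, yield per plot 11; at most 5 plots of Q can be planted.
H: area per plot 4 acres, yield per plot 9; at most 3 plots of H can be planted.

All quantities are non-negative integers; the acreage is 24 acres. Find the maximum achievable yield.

53

H has the best ratio (9/4); taking only H gives at most 3×9 = 27 (stopped by the supply cap of 3).
Mixing does better — 4×Q and 1×H: area 24 ≤ 24, yield 4·11 + 1·9 = 53.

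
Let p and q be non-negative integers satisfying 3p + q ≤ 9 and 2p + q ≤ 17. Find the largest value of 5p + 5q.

(p,q)=(0,9): 3·0+1·9=9≤9, 2·0+1·9=9≤17, objective 45.
(p,q)=(0,8): 3·0+1·8=8≤9, 2·0+1·8=8≤17, objective 40.
The best lattice point is (0,9), giving 45.

45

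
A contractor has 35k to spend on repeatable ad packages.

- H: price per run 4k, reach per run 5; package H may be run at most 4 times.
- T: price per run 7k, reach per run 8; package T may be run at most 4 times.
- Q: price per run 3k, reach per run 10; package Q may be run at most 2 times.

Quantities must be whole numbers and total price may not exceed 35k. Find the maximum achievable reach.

4×T and 2×Q: price 34 ≤ 35, reach 4·8 + 2·10 = 52.
2×H, 3×T, and 2×Q: price 35 ≤ 35, reach 2·5 + 3·8 + 2·10 = 54.
Best is 54.

54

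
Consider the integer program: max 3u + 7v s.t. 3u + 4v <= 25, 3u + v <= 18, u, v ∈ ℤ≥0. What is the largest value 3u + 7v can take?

42

The continuous relaxation peaks at (0, 6.25) with value 43.75; rounding to a feasible lattice point costs some objective.
(u,v)=(0,6): 3·0+4·6=24≤25, 3·0+1·6=6≤18, objective 42.
(u,v)=(1,5): 3·1+4·5=23≤25, 3·1+1·5=8≤18, objective 38.
(u,v)=(0,5): 3·0+4·5=20≤25, 3·0+1·5=5≤18, objective 35.
No feasible integer point exceeds 42.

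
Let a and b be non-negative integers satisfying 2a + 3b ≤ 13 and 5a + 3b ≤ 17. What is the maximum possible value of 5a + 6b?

(a,b)=(0,4) is feasible, giving 24.
(a,b)=(1,3) is feasible, giving 23.
(a,b)=(2,2) is feasible, giving 22.
Maximum is 24 at (a,b)=(0,4).

24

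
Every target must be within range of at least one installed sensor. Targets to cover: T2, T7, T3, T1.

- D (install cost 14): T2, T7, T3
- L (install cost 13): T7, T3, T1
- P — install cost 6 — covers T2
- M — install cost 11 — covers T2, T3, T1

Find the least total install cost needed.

19

This is an integer covering problem.
Choose L and P: together they cover T2, T7, T3, T1 — every target.
Total install cost: 13 + 6 = 19.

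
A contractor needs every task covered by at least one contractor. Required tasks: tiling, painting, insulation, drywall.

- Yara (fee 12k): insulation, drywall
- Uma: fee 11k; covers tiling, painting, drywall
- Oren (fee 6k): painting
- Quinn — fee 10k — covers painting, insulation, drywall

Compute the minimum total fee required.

Choose Uma and Quinn: together they cover tiling, painting, insulation, drywall — every task.
Total fee: 11 + 10 = 21.
No cover costs less than 21.

21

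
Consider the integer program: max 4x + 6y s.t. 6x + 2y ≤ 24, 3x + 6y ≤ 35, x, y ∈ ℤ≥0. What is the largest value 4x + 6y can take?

34

(x,y)=(1,5): 6·1+2·5=16≤24, 3·1+6·5=33≤35, objective 34.
(x,y)=(2,4): 6·2+2·4=20≤24, 3·2+6·4=30≤35, objective 32.
(x,y)=(3,3): 6·3+2·3=24≤24, 3·3+6·3=27≤35, objective 30.
(x,y)=(0,5): 6·0+2·5=10≤24, 3·0+6·5=30≤35, objective 30.
The best lattice point is (1,5), giving 34.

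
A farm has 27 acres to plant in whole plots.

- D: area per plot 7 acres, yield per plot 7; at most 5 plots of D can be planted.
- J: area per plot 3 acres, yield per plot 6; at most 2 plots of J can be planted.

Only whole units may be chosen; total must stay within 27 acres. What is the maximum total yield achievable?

33

J has the best ratio (6/3); taking only J gives at most 2×6 = 12 (stopped by the supply cap of 2).
Mixing does better — 3×D and 2×J: area 27 ≤ 27, yield 3·7 + 2·6 = 33.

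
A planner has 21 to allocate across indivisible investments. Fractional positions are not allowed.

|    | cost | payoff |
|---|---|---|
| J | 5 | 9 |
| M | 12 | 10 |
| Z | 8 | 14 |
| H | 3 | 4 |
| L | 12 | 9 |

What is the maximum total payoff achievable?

27

Allowing fractional choices, the relaxed optimum would be about 31.2, but investments are indivisible.
J + Z + H: cost 5 + 8 + 3 = 16 ≤ 21, payoff 9 + 14 + 4 = 27.
M + Z: cost 12 + 8 = 20 ≤ 21, payoff 10 + 14 = 24.
Best is J, Z, and H with total payoff 27.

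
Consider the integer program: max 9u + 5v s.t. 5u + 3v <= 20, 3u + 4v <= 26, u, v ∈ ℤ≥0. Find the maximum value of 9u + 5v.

36

(u,v)=(4,0): 5·4+3·0=20≤20, 3·4+4·0=12≤26, objective 36.
(u,v)=(3,1): 5·3+3·1=18≤20, 3·3+4·1=13≤26, objective 32.
(u,v)=(3,0): 5·3+3·0=15≤20, 3·3+4·0=9≤26, objective 27.
The best lattice point is (4,0), giving 36.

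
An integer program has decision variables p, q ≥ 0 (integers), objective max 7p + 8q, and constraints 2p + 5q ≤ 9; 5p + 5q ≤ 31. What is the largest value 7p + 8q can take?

28

(p,q)=(4,0) is feasible, giving 28.
(p,q)=(3,0) is feasible, giving 21.
Maximum is 28 at (p,q)=(4,0).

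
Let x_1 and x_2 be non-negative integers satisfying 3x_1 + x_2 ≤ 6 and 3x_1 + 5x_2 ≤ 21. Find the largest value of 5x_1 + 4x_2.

Relaxing integrality, the LP optimum is 18.75 at (x_1,x_2) = (0.75, 3.75), which is not an integer point.
(x_1,x_2)=(1,3): 3·1+1·3=6≤6, 3·1+5·3=18≤21, objective 17.
(x_1,x_2)=(0,4): 3·0+1·4=4≤6, 3·0+5·4=20≤21, objective 16.
(x_1,x_2)=(1,2): 3·1+1·2=5≤6, 3·1+5·2=13≤21, objective 13.
(x_1,x_2)=(0,3): 3·0+1·3=3≤6, 3·0+5·3=15≤21, objective 12.
The best lattice point is (1,3), giving 17.

17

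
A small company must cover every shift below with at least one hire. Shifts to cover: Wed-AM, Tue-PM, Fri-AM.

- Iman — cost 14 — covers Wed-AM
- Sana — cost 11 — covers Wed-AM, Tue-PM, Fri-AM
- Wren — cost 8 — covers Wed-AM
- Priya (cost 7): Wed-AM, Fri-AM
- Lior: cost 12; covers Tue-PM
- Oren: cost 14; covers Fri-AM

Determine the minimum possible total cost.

The greedy cost-per-new-shift heuristic would pick Priya and Sana for 18, but a cheaper cover exists.
Sana alone covers Wed-AM, Tue-PM, Fri-AM — every shift.
Total cost: 11.
No cover costs less than 11.

11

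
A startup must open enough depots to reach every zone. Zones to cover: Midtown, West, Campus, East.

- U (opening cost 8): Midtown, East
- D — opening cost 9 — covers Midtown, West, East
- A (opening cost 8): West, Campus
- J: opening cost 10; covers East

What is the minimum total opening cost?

16

The greedy cost-per-new-zone heuristic would pick D and A for 17, but a cheaper cover exists.
Choose U and A: together they cover Midtown, West, Campus, East — every zone.
Total opening cost: 8 + 8 = 16.
No cover costs less than 16.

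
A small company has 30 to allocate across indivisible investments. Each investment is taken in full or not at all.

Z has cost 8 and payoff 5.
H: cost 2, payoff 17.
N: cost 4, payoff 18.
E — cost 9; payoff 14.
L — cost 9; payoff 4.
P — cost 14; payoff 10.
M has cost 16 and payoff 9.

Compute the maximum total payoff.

This is an integer program with binary decision variables.
Allowing fractional choices, the relaxed optimum would be about 59.6, but investments are indivisible.
H + N + E + P: cost 2 + 4 + 9 + 14 = 29 ≤ 30, payoff 17 + 18 + 14 + 10 = 59.
Z + H + N + E: cost 8 + 2 + 4 + 9 = 23 ≤ 30, payoff 5 + 17 + 18 + 14 = 54.
H + N + E + L: cost 2 + 4 + 9 + 9 = 24 ≤ 30, payoff 17 + 18 + 14 + 4 = 53.
Best is H, N, E, and P with total payoff 59.

59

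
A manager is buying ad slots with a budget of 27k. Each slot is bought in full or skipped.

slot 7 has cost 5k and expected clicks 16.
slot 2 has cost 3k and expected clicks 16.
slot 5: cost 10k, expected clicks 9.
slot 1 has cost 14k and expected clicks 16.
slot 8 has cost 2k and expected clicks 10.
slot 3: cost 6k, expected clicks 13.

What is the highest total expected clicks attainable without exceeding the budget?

64

This is a 0-1 knapsack instance.
Take slot 7, slot 2, slot 5, slot 8, and slot 3: cost 5 + 3 + 10 + 2 + 6 = 26 ≤ 27, expected clicks 16 + 16 + 9 + 10 + 13 = 64.
No other feasible combination does better.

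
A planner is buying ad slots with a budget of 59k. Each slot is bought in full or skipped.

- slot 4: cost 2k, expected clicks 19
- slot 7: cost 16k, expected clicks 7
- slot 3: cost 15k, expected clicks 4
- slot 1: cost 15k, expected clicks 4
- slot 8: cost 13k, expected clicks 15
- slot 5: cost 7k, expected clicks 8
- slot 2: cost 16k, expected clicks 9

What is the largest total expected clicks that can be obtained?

This is a 0-1 knapsack instance.
Allowing fractional choices, the relaxed optimum would be about 59.3, but ad slots are indivisible.
slot 4 + slot 3 + slot 8 + slot 5 + slot 2: cost 2 + 15 + 13 + 7 + 16 = 53 ≤ 59, expected clicks 19 + 4 + 15 + 8 + 9 = 55.
slot 4 + slot 7 + slot 8 + slot 5 + slot 2: cost 2 + 16 + 13 + 7 + 16 = 54 ≤ 59, expected clicks 19 + 7 + 15 + 8 + 9 = 58.
Best is slot 4, slot 7, slot 8, slot 5, and slot 2 with total expected clicks 58.

58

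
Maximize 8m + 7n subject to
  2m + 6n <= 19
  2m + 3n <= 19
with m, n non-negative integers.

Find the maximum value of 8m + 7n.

(m,n)=(9,0) is feasible, giving 72.
(m,n)=(8,0) is feasible, giving 64.
Maximum is 72 at (m,n)=(9,0).

72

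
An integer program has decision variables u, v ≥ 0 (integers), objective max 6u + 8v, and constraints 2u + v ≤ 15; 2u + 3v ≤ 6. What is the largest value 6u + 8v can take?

18

(u,v)=(3,0): 2·3+1·0=6≤15, 2·3+3·0=6≤6, objective 18.
(u,v)=(2,0): 2·2+1·0=4≤15, 2·2+3·0=4≤6, objective 12.
Maximum is 18 at (u,v)=(3,0).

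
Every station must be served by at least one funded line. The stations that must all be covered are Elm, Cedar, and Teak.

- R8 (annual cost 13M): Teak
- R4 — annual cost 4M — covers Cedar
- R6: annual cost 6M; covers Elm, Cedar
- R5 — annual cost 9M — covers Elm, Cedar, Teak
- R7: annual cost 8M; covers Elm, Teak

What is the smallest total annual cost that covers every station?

9

This is an integer covering problem.
The greedy cost-per-new-station heuristic would pick R6 and R7 for 14, but a cheaper cover exists.
R5 alone covers Elm, Cedar, Teak — every station.
Total annual cost: 9.
No cover costs less than 9.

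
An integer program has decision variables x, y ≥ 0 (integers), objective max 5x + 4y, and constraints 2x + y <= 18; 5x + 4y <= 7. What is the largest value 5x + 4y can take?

5

(x,y)=(1,0) is feasible, giving 5.
(x,y)=(0,1) is feasible, giving 4.
No feasible integer point exceeds 5.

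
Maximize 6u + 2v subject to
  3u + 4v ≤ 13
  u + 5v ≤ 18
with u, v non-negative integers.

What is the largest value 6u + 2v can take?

Relaxing integrality, the LP optimum is 26.00 at (u,v) = (4.33, 0), which is not an integer point.
(u,v)=(4,0): 3·4+4·0=12≤13, 1·4+5·0=4≤18, objective 24.
(u,v)=(3,1): 3·3+4·1=13≤13, 1·3+5·1=8≤18, objective 20.
(u,v)=(3,0): 3·3+4·0=9≤13, 1·3+5·0=3≤18, objective 18.
The best lattice point is (4,0), giving 24.

24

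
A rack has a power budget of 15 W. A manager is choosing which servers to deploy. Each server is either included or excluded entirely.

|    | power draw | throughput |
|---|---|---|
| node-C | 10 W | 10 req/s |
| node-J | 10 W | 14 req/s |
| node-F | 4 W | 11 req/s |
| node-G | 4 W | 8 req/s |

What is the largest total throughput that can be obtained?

Take node-J and node-F: power draw 10 + 4 = 14 ≤ 15, throughput 14 + 11 = 25.
No other feasible combination does better.

25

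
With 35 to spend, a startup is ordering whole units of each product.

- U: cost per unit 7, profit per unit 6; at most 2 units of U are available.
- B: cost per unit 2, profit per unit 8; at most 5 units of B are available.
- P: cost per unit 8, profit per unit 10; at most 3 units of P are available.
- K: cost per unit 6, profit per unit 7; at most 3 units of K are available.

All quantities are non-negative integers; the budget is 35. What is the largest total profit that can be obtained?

5×B, 2×P, and 1×K: cost 32 ≤ 35, profit 5·8 + 2·10 + 1·7 = 67.
5×B and 3×P: cost 34 ≤ 35, profit 5·8 + 3·10 = 70.
Best is 70.

70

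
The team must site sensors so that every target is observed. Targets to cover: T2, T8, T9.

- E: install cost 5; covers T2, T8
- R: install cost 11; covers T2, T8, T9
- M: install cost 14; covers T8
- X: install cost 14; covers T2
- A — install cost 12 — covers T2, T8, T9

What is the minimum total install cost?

11

The greedy cost-per-new-target heuristic would pick E and R for 16, but a cheaper cover exists.
R alone covers T2, T8, T9 — every target.
Total install cost: 11.
No cover costs less than 11.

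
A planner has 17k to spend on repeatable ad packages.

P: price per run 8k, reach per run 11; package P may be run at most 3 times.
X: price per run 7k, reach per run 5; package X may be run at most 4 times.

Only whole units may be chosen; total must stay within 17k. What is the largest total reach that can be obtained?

This is a bounded integer knapsack.
Take 2×P: price 16 ≤ 17, reach 2·11 = 22.
No other integer combination yields more.

22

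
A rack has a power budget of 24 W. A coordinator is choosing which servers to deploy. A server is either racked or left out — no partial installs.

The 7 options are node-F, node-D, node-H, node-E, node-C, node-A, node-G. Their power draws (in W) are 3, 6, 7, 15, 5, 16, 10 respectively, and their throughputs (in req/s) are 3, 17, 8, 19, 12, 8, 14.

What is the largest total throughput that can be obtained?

46

node-F + node-D + node-C + node-G: power draw 3 + 6 + 5 + 10 = 24 ≤ 24, throughput 3 + 17 + 12 + 14 = 46.
node-F + node-D + node-H + node-C: power draw 3 + 6 + 7 + 5 = 21 ≤ 24, throughput 3 + 17 + 8 + 12 = 40.
node-D + node-C + node-G: power draw 6 + 5 + 10 = 21 ≤ 24, throughput 17 + 12 + 14 = 43.
Best is node-F, node-D, node-C, and node-G with total throughput 46.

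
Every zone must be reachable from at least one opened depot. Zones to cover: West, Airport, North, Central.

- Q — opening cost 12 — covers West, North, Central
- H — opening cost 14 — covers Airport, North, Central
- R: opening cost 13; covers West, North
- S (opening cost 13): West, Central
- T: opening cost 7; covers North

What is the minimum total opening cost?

Choose Q and H: together they cover West, Airport, North, Central — every zone.
Total opening cost: 12 + 14 = 26.

26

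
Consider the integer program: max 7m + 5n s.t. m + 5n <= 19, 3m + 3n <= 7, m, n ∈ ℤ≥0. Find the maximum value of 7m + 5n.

14

The continuous relaxation peaks at (2.33, 0) with value 16.33; rounding to a feasible lattice point costs some objective.
(m,n)=(2,0): 1·2+5·0=2≤19, 3·2+3·0=6≤7, objective 14.
(m,n)=(1,1): 1·1+5·1=6≤19, 3·1+3·1=6≤7, objective 12.
The best lattice point is (2,0), giving 14.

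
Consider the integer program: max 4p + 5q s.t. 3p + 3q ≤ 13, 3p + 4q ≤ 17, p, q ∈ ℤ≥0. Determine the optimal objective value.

20

Relaxing integrality, the LP optimum is 21.33 at (p,q) = (0.333, 4), which is not an integer point.
(p,q)=(0,4): 3·0+3·4=12≤13, 3·0+4·4=16≤17, objective 20.
(p,q)=(1,3): 3·1+3·3=12≤13, 3·1+4·3=15≤17, objective 19.
(p,q)=(0,3): 3·0+3·3=9≤13, 3·0+4·3=12≤17, objective 15.
Maximum is 20 at (p,q)=(0,4).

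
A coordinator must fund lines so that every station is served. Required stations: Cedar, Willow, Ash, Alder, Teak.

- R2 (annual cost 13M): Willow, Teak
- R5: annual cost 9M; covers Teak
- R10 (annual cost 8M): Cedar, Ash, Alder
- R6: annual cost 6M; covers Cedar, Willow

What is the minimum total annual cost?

21

Choose R2 and R10: together they cover Cedar, Willow, Ash, Alder, Teak — every station.
Total annual cost: 13 + 8 = 21.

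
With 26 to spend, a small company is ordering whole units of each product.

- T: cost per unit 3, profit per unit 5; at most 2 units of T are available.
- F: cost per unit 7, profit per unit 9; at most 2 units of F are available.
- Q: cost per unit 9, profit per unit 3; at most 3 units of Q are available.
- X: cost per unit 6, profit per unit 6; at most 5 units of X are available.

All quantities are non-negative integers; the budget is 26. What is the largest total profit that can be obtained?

2×T, 2×F, and 1×X: cost 26 ≤ 26, profit 2·5 + 2·9 + 1·6 = 34.
2×T, 1×F, and 2×X: cost 25 ≤ 26, profit 2·5 + 1·9 + 2·6 = 31.
Best is 34.

34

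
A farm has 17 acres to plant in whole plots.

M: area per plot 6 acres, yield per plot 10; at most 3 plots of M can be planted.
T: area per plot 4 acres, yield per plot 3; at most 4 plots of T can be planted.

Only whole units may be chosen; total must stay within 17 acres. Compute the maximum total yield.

23

M has the best ratio (10/6); taking only M gives at most 2×10 = 20 (stopped by the area limit).
Mixing does better — 2×M and 1×T: area 16 ≤ 17, yield 2·10 + 1·3 = 23.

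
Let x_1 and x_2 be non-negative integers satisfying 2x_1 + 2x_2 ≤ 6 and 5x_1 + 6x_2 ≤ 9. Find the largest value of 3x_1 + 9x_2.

(x_1,x_2)=(0,1): 2·0+2·1=2≤6, 5·0+6·1=6≤9, objective 9.
(x_1,x_2)=(1,0): 2·1+2·0=2≤6, 5·1+6·0=5≤9, objective 3.
The best lattice point is (0,1), giving 9.

9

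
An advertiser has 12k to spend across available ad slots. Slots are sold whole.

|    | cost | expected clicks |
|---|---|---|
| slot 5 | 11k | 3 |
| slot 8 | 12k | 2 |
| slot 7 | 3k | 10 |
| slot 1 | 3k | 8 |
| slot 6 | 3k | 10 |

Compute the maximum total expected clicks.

Allowing fractional choices, the relaxed optimum would be about 28.8, but ad slots are indivisible.
slot 7 + slot 1: cost 3 + 3 = 6 ≤ 12, expected clicks 10 + 8 = 18.
slot 7 + slot 1 + slot 6: cost 3 + 3 + 3 = 9 ≤ 12, expected clicks 10 + 8 + 10 = 28.
slot 7 + slot 6: cost 3 + 3 = 6 ≤ 12, expected clicks 10 + 10 = 20.
Best is slot 7, slot 1, and slot 6 with total expected clicks 28.

28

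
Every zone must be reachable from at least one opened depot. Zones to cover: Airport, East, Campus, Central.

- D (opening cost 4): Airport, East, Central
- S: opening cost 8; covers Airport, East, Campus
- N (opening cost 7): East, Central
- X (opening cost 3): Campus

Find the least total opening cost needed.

7

Choose D and X: together they cover Airport, East, Campus, Central — every zone.
Total opening cost: 4 + 3 = 7.
No cover costs less than 7.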